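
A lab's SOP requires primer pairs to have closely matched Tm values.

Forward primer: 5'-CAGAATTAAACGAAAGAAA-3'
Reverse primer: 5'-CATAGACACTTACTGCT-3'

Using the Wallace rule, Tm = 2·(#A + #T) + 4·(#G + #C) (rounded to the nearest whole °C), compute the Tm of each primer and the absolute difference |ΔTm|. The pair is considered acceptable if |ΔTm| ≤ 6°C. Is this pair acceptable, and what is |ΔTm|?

|ΔTm| = 0°C; the pair is acceptable.

Forward: A=12 T=2 G=3 C=2 → Tm = 2·14 + 4·5 = 48°C.
Reverse: A=5 T=5 G=2 C=5 → Tm = 2·10 + 4·7 = 48°C.
|ΔTm| = |48 − 48| = 0°C, ≤ 6°C.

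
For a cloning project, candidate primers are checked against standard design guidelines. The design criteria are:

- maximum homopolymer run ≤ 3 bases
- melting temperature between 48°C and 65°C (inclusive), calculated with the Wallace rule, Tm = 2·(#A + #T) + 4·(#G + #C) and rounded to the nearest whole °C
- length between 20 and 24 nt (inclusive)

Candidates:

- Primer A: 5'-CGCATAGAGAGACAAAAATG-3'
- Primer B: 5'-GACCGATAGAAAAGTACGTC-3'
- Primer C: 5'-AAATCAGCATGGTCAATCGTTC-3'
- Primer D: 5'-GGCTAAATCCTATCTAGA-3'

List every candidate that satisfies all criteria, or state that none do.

Primer A (20 nt, A=10 T=2 G=5 C=3): longest run = 5, exceeds 3 ✗; Tm = 2·12 + 4·8 = 56°C ✓; length 20 ✓ — fails.
Primer B (20 nt, A=8 T=3 G=5 C=4): longest run = 4, exceeds 3 ✗; Tm = 2·11 + 4·9 = 58°C ✓; length 20 ✓ — fails.
Primer C (22 nt, A=7 T=6 G=4 C=5): longest run = 3 ✓; Tm = 2·13 + 4·9 = 62°C ✓; length 22 ✓ — passes.
Primer D (18 nt, A=6 T=5 G=3 C=4): longest run = 3 ✓; Tm = 2·11 + 4·7 = 50°C ✓; length 18, outside 20–24 ✗ — fails.

Primer C only.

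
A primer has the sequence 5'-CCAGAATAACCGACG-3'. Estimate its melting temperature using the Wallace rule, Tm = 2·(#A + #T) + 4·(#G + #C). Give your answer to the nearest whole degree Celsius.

46°C

Base counts: A=6, T=1, G=3, C=5 (length 15).
Tm = 2·(6+1) + 4·(3+5) = 2·7 + 4·8 = 14 + 32 = 46°C.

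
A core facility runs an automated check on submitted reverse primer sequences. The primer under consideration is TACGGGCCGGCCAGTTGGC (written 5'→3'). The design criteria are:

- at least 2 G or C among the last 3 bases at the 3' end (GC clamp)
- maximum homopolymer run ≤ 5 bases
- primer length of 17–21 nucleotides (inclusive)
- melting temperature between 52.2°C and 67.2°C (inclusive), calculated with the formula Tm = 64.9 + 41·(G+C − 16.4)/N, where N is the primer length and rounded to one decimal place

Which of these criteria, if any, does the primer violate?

Base counts: A=2, T=3, G=8, C=6 (length 19).
GC clamp: 3' end GGC has 3 G/C ✓
homopolymer run: longest run = 3 ✓
length: length 19 ✓
Tm: Tm = 64.9 + 41·(14 − 16.4)/19 = 59.7°C ✓

Meets all criteria.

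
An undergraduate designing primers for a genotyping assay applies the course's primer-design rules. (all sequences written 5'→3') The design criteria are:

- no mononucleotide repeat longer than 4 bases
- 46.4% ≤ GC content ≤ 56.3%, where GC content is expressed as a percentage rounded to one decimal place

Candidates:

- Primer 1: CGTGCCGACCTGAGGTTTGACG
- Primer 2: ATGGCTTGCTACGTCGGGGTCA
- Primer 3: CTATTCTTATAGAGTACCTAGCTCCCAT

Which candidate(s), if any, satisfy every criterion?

Primer 1 (22 nt, A=3 T=5 G=8 C=6): longest run = 3 ✓; GC 14/22 = 63.6%, outside 46.4–56.3% ✗ — fails.
Primer 2 (22 nt, A=3 T=6 G=8 C=5): longest run = 4 ✓; GC 13/22 = 59.1%, outside 46.4–56.3% ✗ — fails.
Primer 3 (28 nt, A=7 T=10 G=3 C=8): longest run = 3 ✓; GC 11/28 = 39.3%, outside 46.4–56.3% ✗ — fails.

None of the candidates satisfy all criteria.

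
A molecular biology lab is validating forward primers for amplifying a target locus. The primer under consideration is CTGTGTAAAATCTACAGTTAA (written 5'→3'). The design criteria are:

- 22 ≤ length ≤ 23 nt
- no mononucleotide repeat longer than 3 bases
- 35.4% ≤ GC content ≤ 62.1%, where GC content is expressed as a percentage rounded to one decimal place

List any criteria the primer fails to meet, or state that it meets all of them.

Fails: length, homopolymer run, GC content.

Base counts: A=8, T=7, G=3, C=3 (length 21).
length: length 21, outside 22–23 ✗
homopolymer run: longest run = 4, exceeds 3 ✗
GC content: GC 6/21 = 28.6%, outside 35.4–62.1% ✗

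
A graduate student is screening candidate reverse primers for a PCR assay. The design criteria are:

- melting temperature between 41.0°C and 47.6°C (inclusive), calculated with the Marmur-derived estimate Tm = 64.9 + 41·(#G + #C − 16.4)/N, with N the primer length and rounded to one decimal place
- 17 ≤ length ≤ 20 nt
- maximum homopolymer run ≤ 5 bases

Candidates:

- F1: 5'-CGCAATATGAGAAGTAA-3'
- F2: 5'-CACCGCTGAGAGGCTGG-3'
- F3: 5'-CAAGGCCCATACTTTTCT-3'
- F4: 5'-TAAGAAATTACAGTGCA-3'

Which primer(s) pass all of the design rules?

F3 only.

F1 (17 nt, A=8 T=3 G=4 C=2): Tm = 64.9 + 41·(6 − 16.4)/17 = 39.8°C, outside 41.0–47.6°C ✗; length 17 ✓; longest run = 2 ✓ — fails.
F2 (17 nt, A=3 T=2 G=7 C=5): Tm = 64.9 + 41·(12 − 16.4)/17 = 54.3°C, outside 41.0–47.6°C ✗; length 17 ✓; longest run = 2 ✓ — fails.
F3 (18 nt, A=4 T=6 G=2 C=6): Tm = 64.9 + 41·(8 − 16.4)/18 = 45.8°C ✓; length 18 ✓; longest run = 4 ✓ — passes.
F4 (17 nt, A=8 T=4 G=3 C=2): Tm = 64.9 + 41·(5 − 16.4)/17 = 37.4°C, outside 41.0–47.6°C ✗; length 17 ✓; longest run = 3 ✓ — fails.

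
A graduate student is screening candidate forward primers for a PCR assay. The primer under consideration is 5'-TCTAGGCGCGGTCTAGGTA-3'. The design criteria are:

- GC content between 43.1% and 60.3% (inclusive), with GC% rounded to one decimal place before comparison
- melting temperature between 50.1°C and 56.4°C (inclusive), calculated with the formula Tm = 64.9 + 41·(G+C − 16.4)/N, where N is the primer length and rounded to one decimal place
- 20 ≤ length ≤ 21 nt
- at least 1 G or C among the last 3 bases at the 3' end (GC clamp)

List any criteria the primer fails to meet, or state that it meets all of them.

Fails: length.

Base counts: A=3, T=5, G=7, C=4 (length 19).
GC content: GC 11/19 = 57.9% ✓
Tm: Tm = 64.9 + 41·(11 − 16.4)/19 = 53.2°C ✓
length: length 19, outside 20–21 ✗
GC clamp: 3' end GTA has 1 G/C ✓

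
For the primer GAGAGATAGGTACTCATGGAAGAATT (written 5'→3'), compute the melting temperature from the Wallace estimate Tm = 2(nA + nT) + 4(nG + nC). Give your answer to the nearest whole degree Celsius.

72°C

Base counts: A=10, T=6, G=8, C=2 (length 26).
Tm = 2·(10+6) + 4·(8+2) = 2·16 + 4·10 = 32 + 40 = 72°C.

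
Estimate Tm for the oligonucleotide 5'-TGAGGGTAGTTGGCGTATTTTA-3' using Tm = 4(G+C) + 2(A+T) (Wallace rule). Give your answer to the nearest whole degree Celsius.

Base counts: A=4, T=9, G=8, C=1 (length 22).
Tm = 2·(4+9) + 4·(8+1) = 2·13 + 4·9 = 26 + 36 = 62°C.

62°C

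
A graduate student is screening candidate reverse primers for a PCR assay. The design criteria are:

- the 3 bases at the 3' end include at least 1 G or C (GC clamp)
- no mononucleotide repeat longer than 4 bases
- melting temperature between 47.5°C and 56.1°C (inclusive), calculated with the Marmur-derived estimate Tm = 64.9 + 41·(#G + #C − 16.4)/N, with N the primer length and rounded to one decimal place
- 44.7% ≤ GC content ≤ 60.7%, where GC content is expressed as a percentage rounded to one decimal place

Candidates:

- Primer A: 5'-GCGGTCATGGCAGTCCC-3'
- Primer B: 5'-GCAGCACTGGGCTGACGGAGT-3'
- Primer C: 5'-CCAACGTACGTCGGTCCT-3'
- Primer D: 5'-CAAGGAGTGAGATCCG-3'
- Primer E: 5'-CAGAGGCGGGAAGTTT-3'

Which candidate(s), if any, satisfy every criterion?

None of the candidates satisfy all criteria.

Primer A (17 nt, A=2 T=3 G=6 C=6): 3' end CCC has 3 G/C ✓; longest run = 3 ✓; Tm = 64.9 + 41·(12 − 16.4)/17 = 54.3°C ✓; GC 12/17 = 70.6%, outside 44.7–60.7% ✗ — fails.
Primer B (21 nt, A=4 T=3 G=9 C=5): 3' end AGT has 1 G/C ✓; longest run = 3 ✓; Tm = 64.9 + 41·(14 − 16.4)/21 = 60.2°C, outside 47.5–56.1°C ✗; GC 14/21 = 66.7%, outside 44.7–60.7% ✗ — fails.
Primer C (18 nt, A=3 T=4 G=4 C=7): 3' end CCT has 2 G/C ✓; longest run = 2 ✓; Tm = 64.9 + 41·(11 − 16.4)/18 = 52.6°C ✓; GC 11/18 = 61.1%, outside 44.7–60.7% ✗ — fails.
Primer D (16 nt, A=5 T=2 G=6 C=3): 3' end CCG has 3 G/C ✓; longest run = 2 ✓; Tm = 64.9 + 41·(9 − 16.4)/16 = 45.9°C, outside 47.5–56.1°C ✗; GC 9/16 = 56.3% ✓ — fails.
Primer E (16 nt, A=4 T=3 G=7 C=2): 3' end TTT has 0 G/C, need ≥1 ✗; longest run = 3 ✓; Tm = 64.9 + 41·(9 − 16.4)/16 = 45.9°C, outside 47.5–56.1°C ✗; GC 9/16 = 56.3% ✓ — fails.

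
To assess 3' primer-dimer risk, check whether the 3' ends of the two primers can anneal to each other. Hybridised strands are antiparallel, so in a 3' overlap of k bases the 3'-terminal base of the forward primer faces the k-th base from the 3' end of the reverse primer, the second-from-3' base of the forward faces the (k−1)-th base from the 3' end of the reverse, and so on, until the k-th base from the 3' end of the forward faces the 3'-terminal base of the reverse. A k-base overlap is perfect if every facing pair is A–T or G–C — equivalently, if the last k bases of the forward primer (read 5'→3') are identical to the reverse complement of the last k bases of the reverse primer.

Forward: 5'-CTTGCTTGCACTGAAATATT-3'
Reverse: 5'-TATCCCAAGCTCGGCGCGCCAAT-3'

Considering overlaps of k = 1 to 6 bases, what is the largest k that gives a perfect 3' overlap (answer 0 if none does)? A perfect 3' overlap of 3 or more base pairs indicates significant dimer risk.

Last 6 bases (5'→3') — forward …AATATT, reverse …GCCAAT.
Reverse complement of the reverse primer's last 6 bases: ATTGGC; its first k bases are the reverse complement of the reverse primer's last k bases, so a perfect k-base overlap needs the forward primer's last k bases to equal them.
Comparing (forward last k vs required): k=1: T vs A ✗; k=2: TT vs AT ✗; k=3: ATT vs ATT ✓; k=4: TATT vs ATTG ✗; k=5: ATATT vs ATTGG ✗; k=6: AATATT vs ATTGGC ✗.
Only k = 3 is perfect, so the longest perfect 3' overlap is 3.

Longest perfect overlap: 3 complementary base pairs; significant dimer risk (threshold 3).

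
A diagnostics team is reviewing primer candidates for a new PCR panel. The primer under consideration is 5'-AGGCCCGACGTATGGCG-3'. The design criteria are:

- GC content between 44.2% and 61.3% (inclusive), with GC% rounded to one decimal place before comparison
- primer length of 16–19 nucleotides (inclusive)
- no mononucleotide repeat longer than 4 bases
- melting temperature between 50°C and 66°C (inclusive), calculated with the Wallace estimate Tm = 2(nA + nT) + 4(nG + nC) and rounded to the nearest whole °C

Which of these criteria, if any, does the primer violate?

Fails: GC content.

Base counts: A=3, T=2, G=7, C=5 (length 17).
GC content: GC 12/17 = 70.6%, outside 44.2–61.3% ✗
length: length 17 ✓
homopolymer run: longest run = 3 ✓
Tm: Tm = 2·5 + 4·12 = 58°C ✓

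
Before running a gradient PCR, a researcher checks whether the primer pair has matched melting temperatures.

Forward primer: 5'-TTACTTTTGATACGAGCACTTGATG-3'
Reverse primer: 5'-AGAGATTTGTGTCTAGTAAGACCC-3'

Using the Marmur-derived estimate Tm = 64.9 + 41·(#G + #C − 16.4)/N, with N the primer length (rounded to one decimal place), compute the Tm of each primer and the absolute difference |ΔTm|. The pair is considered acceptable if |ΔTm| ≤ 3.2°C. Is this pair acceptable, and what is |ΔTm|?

|ΔTm| = 1.2°C; the pair is acceptable.

Forward: G+C = 9, N = 25 → Tm = 64.9 + 41·(9 − 16.4)/25 = 52.8°C.
Reverse: G+C = 10, N = 24 → Tm = 64.9 + 41·(10 − 16.4)/24 = 54.0°C.
|ΔTm| = |52.8 − 54.0| = 1.2°C, ≤ 3.2°C.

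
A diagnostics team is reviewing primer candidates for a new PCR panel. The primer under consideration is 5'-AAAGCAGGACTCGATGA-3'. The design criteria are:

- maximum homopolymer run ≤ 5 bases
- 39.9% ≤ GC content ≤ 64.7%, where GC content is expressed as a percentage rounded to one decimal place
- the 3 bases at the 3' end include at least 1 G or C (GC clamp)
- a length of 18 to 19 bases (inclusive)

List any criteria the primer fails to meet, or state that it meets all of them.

Fails: length.

Base counts: A=7, T=2, G=5, C=3 (length 17).
homopolymer run: longest run = 3 ✓
GC content: GC 8/17 = 47.1% ✓
GC clamp: 3' end TGA has 1 G/C ✓
length: length 17, outside 18–19 ✗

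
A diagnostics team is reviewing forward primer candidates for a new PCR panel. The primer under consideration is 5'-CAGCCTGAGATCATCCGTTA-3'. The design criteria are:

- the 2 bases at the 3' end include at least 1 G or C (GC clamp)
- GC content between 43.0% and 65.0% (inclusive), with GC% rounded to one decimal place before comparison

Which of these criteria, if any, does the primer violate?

Base counts: A=5, T=5, G=4, C=6 (length 20).
GC clamp: 3' end TA has 0 G/C, need ≥1 ✗
GC content: GC 10/20 = 50.0% ✓

Fails: GC clamp.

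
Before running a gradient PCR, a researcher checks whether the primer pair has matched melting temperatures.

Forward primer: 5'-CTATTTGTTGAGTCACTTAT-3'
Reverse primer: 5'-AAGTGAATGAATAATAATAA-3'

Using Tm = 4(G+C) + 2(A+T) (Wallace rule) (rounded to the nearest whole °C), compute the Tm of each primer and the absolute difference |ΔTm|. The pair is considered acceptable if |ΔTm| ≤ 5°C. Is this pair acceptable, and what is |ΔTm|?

|ΔTm| = 6°C; the pair is not acceptable.

Forward: A=4 T=10 G=3 C=3 → Tm = 2·14 + 4·6 = 52°C.
Reverse: A=12 T=5 G=3 C=0 → Tm = 2·17 + 4·3 = 46°C.
|ΔTm| = |52 − 46| = 6°C, > 5°C.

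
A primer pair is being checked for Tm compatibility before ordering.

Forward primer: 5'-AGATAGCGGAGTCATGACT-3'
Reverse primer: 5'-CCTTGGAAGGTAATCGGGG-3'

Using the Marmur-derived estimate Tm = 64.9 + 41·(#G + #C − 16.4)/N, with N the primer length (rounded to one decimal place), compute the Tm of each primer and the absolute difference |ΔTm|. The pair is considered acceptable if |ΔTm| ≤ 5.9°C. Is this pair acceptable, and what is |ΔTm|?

Forward: G+C = 9, N = 19 → Tm = 64.9 + 41·(9 − 16.4)/19 = 48.9°C.
Reverse: G+C = 11, N = 19 → Tm = 64.9 + 41·(11 − 16.4)/19 = 53.2°C.
|ΔTm| = |48.9 − 53.2| = 4.3°C, ≤ 5.9°C.

|ΔTm| = 4.3°C; the pair is acceptable.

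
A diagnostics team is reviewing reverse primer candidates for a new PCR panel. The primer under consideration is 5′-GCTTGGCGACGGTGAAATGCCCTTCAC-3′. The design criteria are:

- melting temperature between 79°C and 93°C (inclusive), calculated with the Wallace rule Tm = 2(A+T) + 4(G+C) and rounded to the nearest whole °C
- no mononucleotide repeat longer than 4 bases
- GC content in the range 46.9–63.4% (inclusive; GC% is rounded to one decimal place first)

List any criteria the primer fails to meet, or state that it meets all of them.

Base counts: A=5, T=6, G=8, C=8 (length 27).
Tm: Tm = 2·11 + 4·16 = 86°C ✓
homopolymer run: longest run = 3 ✓
GC content: GC 16/27 = 59.3% ✓

Meets all criteria.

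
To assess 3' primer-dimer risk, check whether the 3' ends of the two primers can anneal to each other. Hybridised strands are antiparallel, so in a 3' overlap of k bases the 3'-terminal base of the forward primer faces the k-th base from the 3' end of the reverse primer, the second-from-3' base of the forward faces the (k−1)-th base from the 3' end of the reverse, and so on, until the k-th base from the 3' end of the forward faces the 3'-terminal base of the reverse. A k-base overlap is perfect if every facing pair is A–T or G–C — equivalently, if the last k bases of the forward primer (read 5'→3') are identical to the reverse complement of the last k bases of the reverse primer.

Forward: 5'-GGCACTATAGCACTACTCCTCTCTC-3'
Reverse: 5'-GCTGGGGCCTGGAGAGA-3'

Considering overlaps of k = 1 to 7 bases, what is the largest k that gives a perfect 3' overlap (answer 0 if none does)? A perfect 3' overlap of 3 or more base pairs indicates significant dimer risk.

Last 7 bases (5'→3') — forward …CTCTCTC, reverse …GGAGAGA.
Reverse complement of the reverse primer's last 7 bases: TCTCTCC; its first k bases are the reverse complement of the reverse primer's last k bases, so a perfect k-base overlap needs the forward primer's last k bases to equal them.
Comparing (forward last k vs required): k=1: C vs T ✗; k=2: TC vs TC ✓; k=3: CTC vs TCT ✗; k=4: TCTC vs TCTC ✓; k=5: CTCTC vs TCTCT ✗; k=6: TCTCTC vs TCTCTC ✓; k=7: CTCTCTC vs TCTCTCC ✗.
Perfect overlaps at k = 2, 4, 6; the largest is 6.

Longest perfect overlap: 6 complementary base pairs; significant dimer risk (threshold 3).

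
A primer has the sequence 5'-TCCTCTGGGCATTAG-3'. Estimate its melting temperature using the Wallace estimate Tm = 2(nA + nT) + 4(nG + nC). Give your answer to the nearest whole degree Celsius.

Base counts: A=2, T=5, G=4, C=4 (length 15).
Tm = 2·(2+5) + 4·(4+4) = 2·7 + 4·8 = 14 + 32 = 46°C.

46°C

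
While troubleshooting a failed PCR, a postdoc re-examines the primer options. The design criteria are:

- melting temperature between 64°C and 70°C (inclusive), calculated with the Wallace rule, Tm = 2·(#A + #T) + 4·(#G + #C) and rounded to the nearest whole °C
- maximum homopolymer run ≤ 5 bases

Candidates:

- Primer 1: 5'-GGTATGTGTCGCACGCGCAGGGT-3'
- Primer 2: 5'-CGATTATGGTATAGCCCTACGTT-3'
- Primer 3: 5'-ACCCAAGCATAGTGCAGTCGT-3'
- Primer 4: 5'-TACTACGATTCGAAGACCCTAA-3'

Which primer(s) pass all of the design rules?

Primer 1 (23 nt, A=3 T=5 G=10 C=5): Tm = 2·8 + 4·15 = 76°C, outside 64–70°C ✗; longest run = 3 ✓ — fails.
Primer 2 (23 nt, A=5 T=8 G=5 C=5): Tm = 2·13 + 4·10 = 66°C ✓; longest run = 3 ✓ — passes.
Primer 3 (21 nt, A=6 T=4 G=5 C=6): Tm = 2·10 + 4·11 = 64°C ✓; longest run = 3 ✓ — passes.
Primer 4 (22 nt, A=8 T=5 G=3 C=6): Tm = 2·13 + 4·9 = 62°C, outside 64–70°C ✗; longest run = 3 ✓ — fails.

Primer 2 and Primer 3.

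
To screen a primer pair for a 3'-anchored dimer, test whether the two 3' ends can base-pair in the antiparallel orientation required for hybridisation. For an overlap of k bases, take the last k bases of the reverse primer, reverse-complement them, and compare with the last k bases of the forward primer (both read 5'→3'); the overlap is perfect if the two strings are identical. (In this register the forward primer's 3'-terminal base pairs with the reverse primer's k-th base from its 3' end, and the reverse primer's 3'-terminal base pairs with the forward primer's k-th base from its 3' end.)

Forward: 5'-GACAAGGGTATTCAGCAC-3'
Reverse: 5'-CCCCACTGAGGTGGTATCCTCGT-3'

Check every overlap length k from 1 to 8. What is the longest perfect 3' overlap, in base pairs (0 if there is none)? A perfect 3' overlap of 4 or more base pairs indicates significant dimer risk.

Last 8 bases (5'→3') — forward …TTCAGCAC, reverse …ATCCTCGT.
Reverse complement of the reverse primer's last 8 bases: ACGAGGAT; its first k bases are the reverse complement of the reverse primer's last k bases, so a perfect k-base overlap needs the forward primer's last k bases to equal them.
Comparing (forward last k vs required): k=1: C vs A ✗; k=2: AC vs AC ✓; k=3: CAC vs ACG ✗; k=4: GCAC vs ACGA ✗; k=5: AGCAC vs ACGAG ✗; k=6: CAGCAC vs ACGAGG ✗; k=7: TCAGCAC vs ACGAGGA ✗; k=8: TTCAGCAC vs ACGAGGAT ✗.
Only k = 2 is perfect, so the longest perfect 3' overlap is 2.

Longest perfect overlap: 2 complementary base pairs; below the dimer-risk threshold (threshold 4).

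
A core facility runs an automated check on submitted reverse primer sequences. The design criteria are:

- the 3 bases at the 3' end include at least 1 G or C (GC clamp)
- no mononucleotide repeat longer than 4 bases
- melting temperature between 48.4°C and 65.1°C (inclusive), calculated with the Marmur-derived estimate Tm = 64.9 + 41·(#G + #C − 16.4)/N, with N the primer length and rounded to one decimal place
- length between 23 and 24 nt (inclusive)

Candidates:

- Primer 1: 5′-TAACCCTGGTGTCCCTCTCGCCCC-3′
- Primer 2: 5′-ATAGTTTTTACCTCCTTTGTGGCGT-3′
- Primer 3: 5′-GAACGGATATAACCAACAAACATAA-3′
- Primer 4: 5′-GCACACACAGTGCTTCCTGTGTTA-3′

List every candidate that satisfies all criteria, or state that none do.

Primer 1 only.

Primer 1 (24 nt, A=2 T=6 G=4 C=12): 3' end CCC has 3 G/C ✓; longest run = 4 ✓; Tm = 64.9 + 41·(16 − 16.4)/24 = 64.2°C ✓; length 24 ✓ — passes.
Primer 2 (25 nt, A=3 T=12 G=5 C=5): 3' end CGT has 2 G/C ✓; longest run = 5, exceeds 4 ✗; Tm = 64.9 + 41·(10 − 16.4)/25 = 54.4°C ✓; length 25, outside 23–24 ✗ — fails.
Primer 3 (25 nt, A=14 T=3 G=3 C=5): 3' end TAA has 0 G/C, need ≥1 ✗; longest run = 3 ✓; Tm = 64.9 + 41·(8 − 16.4)/25 = 51.1°C ✓; length 25, outside 23–24 ✗ — fails.
Primer 4 (24 nt, A=5 T=7 G=5 C=7): 3' end TTA has 0 G/C, need ≥1 ✗; longest run = 2 ✓; Tm = 64.9 + 41·(12 − 16.4)/24 = 57.4°C ✓; length 24 ✓ — fails.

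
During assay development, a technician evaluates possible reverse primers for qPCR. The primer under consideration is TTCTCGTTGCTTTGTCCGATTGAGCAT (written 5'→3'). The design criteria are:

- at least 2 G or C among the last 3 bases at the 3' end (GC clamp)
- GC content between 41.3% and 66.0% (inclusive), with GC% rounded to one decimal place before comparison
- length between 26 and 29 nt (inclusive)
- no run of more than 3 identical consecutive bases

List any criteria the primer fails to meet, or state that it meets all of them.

Fails: GC clamp.

Base counts: A=3, T=12, G=6, C=6 (length 27).
GC clamp: 3' end CAT has 1 G/C, need ≥2 ✗
GC content: GC 12/27 = 44.4% ✓
length: length 27 ✓
homopolymer run: longest run = 3 ✓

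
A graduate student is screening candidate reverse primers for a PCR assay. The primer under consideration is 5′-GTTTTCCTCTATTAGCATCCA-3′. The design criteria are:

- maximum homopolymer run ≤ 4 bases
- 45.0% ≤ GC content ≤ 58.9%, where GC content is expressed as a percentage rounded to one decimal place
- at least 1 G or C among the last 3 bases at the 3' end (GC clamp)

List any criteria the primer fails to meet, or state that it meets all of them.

Base counts: A=4, T=9, G=2, C=6 (length 21).
homopolymer run: longest run = 4 ✓
GC content: GC 8/21 = 38.1%, outside 45.0–58.9% ✗
GC clamp: 3' end CCA has 2 G/C ✓

Fails: GC content.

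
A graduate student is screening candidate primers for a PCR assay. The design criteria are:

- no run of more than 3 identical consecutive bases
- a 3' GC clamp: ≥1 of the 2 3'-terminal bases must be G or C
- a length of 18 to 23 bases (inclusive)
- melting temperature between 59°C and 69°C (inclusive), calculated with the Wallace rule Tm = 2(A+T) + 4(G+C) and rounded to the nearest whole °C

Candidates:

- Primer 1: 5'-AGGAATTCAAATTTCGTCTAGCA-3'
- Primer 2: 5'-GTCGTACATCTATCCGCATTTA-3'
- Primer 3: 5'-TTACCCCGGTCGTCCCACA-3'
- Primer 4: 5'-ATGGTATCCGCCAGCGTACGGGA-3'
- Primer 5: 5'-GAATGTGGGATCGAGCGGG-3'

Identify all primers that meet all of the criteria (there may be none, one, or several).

Primer 1 and Primer 5.

Primer 1 (23 nt, A=8 T=7 G=4 C=4): longest run = 3 ✓; 3' end CA has 1 G/C ✓; length 23 ✓; Tm = 2·15 + 4·8 = 62°C ✓ — passes.
Primer 2 (22 nt, A=5 T=8 G=3 C=6): longest run = 3 ✓; 3' end TA has 0 G/C, need ≥1 ✗; length 22 ✓; Tm = 2·13 + 4·9 = 62°C ✓ — fails.
Primer 3 (19 nt, A=3 T=4 G=3 C=9): longest run = 4, exceeds 3 ✗; 3' end CA has 1 G/C ✓; length 19 ✓; Tm = 2·7 + 4·12 = 62°C ✓ — fails.
Primer 4 (23 nt, A=5 T=4 G=8 C=6): longest run = 3 ✓; 3' end GA has 1 G/C ✓; length 23 ✓; Tm = 2·9 + 4·14 = 74°C, outside 59–69°C ✗ — fails.
Primer 5 (19 nt, A=4 T=3 G=10 C=2): longest run = 3 ✓; 3' end GG has 2 G/C ✓; length 19 ✓; Tm = 2·7 + 4·12 = 62°C ✓ — passes.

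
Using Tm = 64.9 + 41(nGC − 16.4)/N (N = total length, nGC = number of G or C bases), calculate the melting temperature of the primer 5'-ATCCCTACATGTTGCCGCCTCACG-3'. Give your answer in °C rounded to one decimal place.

Base counts: A=4, T=6, G=4, C=10; G+C = 14, N = 24.
Tm = 64.9 + 41·(14 − 16.4)/24 = 64.9 + -98.40/24 = 60.8°C.

60.8°C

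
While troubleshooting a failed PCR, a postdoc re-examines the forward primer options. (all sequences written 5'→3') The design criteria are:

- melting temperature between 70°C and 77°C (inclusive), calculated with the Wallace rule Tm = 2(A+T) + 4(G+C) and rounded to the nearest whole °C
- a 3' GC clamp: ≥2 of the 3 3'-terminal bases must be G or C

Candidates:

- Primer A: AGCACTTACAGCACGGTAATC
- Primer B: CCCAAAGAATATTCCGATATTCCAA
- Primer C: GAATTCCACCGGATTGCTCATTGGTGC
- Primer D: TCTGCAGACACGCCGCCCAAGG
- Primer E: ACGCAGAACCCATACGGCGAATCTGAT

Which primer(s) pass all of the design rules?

Primer D only.

Primer A (21 nt, A=7 T=4 G=4 C=6): Tm = 2·11 + 4·10 = 62°C, outside 70–77°C ✗; 3' end ATC has 1 G/C, need ≥2 ✗ — fails.
Primer B (25 nt, A=10 T=6 G=2 C=7): Tm = 2·16 + 4·9 = 68°C, outside 70–77°C ✗; 3' end CAA has 1 G/C, need ≥2 ✗ — fails.
Primer C (27 nt, A=5 T=8 G=7 C=7): Tm = 2·13 + 4·14 = 82°C, outside 70–77°C ✗; 3' end TGC has 2 G/C ✓ — fails.
Primer D (22 nt, A=5 T=2 G=6 C=9): Tm = 2·7 + 4·15 = 74°C ✓; 3' end AGG has 2 G/C ✓ — passes.
Primer E (27 nt, A=9 T=4 G=6 C=8): Tm = 2·13 + 4·14 = 82°C, outside 70–77°C ✗; 3' end GAT has 1 G/C, need ≥2 ✗ — fails.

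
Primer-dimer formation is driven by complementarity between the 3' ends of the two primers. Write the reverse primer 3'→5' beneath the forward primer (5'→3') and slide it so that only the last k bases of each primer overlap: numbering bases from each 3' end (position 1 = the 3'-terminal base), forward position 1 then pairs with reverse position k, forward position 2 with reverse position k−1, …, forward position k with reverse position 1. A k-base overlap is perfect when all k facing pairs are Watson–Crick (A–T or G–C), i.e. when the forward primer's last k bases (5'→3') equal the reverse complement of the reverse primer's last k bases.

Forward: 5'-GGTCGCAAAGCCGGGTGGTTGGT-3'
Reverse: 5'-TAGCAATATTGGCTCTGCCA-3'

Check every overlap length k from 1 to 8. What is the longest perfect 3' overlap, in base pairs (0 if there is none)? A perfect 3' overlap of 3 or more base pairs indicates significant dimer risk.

Longest perfect overlap: 1 complementary base pair; below the dimer-risk threshold (threshold 3).

Last 8 bases (5'→3') — forward …TGGTTGGT, reverse …CTCTGCCA.
Reverse complement of the reverse primer's last 8 bases: TGGCAGAG; its first k bases are the reverse complement of the reverse primer's last k bases, so a perfect k-base overlap needs the forward primer's last k bases to equal them.
Comparing (forward last k vs required): k=1: T vs T ✓; k=2: GT vs TG ✗; k=3: GGT vs TGG ✗; k=4: TGGT vs TGGC ✗; k=5: TTGGT vs TGGCA ✗; k=6: GTTGGT vs TGGCAG ✗; k=7: GGTTGGT vs TGGCAGA ✗; k=8: TGGTTGGT vs TGGCAGAG ✗.
Only k = 1 is perfect, so the longest perfect 3' overlap is 1.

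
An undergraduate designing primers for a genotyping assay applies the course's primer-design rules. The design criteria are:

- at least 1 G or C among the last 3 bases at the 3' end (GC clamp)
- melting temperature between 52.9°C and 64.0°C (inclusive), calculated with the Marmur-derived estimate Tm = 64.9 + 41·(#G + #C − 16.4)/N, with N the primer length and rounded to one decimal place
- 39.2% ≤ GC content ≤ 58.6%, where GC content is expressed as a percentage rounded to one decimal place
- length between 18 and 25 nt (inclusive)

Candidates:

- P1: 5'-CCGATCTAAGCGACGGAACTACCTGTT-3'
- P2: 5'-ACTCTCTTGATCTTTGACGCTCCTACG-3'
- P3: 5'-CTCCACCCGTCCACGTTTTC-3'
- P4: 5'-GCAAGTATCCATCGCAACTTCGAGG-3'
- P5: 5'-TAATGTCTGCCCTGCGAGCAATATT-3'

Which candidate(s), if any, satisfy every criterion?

P4 only.

P1 (27 nt, A=7 T=6 G=6 C=8): 3' end GTT has 1 G/C ✓; Tm = 64.9 + 41·(14 − 16.4)/27 = 61.3°C ✓; GC 14/27 = 51.9% ✓; length 27, outside 18–25 ✗ — fails.
P2 (27 nt, A=4 T=10 G=4 C=9): 3' end ACG has 2 G/C ✓; Tm = 64.9 + 41·(13 − 16.4)/27 = 59.7°C ✓; GC 13/27 = 48.1% ✓; length 27, outside 18–25 ✗ — fails.
P3 (20 nt, A=2 T=6 G=2 C=10): 3' end TTC has 1 G/C ✓; Tm = 64.9 + 41·(12 − 16.4)/20 = 55.9°C ✓; GC 12/20 = 60.0%, outside 39.2–58.6% ✗; length 20 ✓ — fails.
P4 (25 nt, A=7 T=5 G=6 C=7): 3' end AGG has 2 G/C ✓; Tm = 64.9 + 41·(13 − 16.4)/25 = 59.3°C ✓; GC 13/25 = 52.0% ✓; length 25 ✓ — passes.
P5 (25 nt, A=6 T=8 G=5 C=6): 3' end ATT has 0 G/C, need ≥1 ✗; Tm = 64.9 + 41·(11 − 16.4)/25 = 56.0°C ✓; GC 11/25 = 44.0% ✓; length 25 ✓ — fails.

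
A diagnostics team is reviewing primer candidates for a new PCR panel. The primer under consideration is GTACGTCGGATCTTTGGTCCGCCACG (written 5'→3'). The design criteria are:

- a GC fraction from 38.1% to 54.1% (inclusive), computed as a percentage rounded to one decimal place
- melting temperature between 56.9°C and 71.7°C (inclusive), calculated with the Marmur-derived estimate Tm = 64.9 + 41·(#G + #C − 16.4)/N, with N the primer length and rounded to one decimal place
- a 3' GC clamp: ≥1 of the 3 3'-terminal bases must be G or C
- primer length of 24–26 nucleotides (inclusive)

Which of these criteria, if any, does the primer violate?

Base counts: A=3, T=7, G=8, C=8 (length 26).
GC content: GC 16/26 = 61.5%, outside 38.1–54.1% ✗
Tm: Tm = 64.9 + 41·(16 − 16.4)/26 = 64.3°C ✓
GC clamp: 3' end ACG has 2 G/C ✓
length: length 26 ✓

Fails: GC content.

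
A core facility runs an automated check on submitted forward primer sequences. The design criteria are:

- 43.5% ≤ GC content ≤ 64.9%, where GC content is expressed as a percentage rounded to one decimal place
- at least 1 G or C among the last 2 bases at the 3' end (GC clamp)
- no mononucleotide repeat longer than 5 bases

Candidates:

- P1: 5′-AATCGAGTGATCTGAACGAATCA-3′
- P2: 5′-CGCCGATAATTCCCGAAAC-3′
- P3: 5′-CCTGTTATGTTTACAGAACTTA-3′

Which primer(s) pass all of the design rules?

P2 only.

P1 (23 nt, A=9 T=5 G=5 C=4): GC 9/23 = 39.1%, outside 43.5–64.9% ✗; 3' end CA has 1 G/C ✓; longest run = 2 ✓ — fails.
P2 (19 nt, A=6 T=3 G=3 C=7): GC 10/19 = 52.6% ✓; 3' end AC has 1 G/C ✓; longest run = 3 ✓ — passes.
P3 (22 nt, A=6 T=9 G=3 C=4): GC 7/22 = 31.8%, outside 43.5–64.9% ✗; 3' end TA has 0 G/C, need ≥1 ✗; longest run = 3 ✓ — fails.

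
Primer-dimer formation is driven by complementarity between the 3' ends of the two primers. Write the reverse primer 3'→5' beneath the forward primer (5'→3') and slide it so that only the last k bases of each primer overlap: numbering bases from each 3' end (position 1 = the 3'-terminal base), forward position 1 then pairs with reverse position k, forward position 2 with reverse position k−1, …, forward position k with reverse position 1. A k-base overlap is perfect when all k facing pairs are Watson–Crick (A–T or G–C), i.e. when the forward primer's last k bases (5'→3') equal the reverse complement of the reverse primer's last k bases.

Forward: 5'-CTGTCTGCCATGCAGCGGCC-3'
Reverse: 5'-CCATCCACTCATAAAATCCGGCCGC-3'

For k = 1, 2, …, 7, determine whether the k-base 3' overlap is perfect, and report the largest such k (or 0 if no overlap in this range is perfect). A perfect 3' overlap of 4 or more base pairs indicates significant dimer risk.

Longest perfect overlap: 6 complementary base pairs; significant dimer risk (threshold 4).

Last 7 bases (5'→3') — forward …AGCGGCC, reverse …CGGCCGC.
Reverse complement of the reverse primer's last 7 bases: GCGGCCG; its first k bases are the reverse complement of the reverse primer's last k bases, so a perfect k-base overlap needs the forward primer's last k bases to equal them.
Comparing (forward last k vs required): k=1: C vs G ✗; k=2: CC vs GC ✗; k=3: GCC vs GCG ✗; k=4: GGCC vs GCGG ✗; k=5: CGGCC vs GCGGC ✗; k=6: GCGGCC vs GCGGCC ✓; k=7: AGCGGCC vs GCGGCCG ✗.
Only k = 6 is perfect, so the longest perfect 3' overlap is 6.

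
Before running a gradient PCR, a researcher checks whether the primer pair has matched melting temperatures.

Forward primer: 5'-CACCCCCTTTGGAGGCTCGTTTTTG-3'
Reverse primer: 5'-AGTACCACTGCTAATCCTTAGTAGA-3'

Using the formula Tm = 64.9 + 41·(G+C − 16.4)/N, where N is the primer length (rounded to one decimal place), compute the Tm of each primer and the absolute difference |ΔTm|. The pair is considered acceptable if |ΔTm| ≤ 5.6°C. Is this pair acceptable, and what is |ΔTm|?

Forward: G+C = 14, N = 25 → Tm = 64.9 + 41·(14 − 16.4)/25 = 61.0°C.
Reverse: G+C = 10, N = 25 → Tm = 64.9 + 41·(10 − 16.4)/25 = 54.4°C.
|ΔTm| = |61.0 − 54.4| = 6.6°C, > 5.6°C.

|ΔTm| = 6.6°C; the pair is not acceptable.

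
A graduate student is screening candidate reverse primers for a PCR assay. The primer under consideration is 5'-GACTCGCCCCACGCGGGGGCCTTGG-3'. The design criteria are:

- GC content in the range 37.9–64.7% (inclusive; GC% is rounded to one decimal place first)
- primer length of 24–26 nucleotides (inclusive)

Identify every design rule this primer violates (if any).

Base counts: A=2, T=3, G=10, C=10 (length 25).
GC content: GC 20/25 = 80.0%, outside 37.9–64.7% ✗
length: length 25 ✓

Fails: GC content.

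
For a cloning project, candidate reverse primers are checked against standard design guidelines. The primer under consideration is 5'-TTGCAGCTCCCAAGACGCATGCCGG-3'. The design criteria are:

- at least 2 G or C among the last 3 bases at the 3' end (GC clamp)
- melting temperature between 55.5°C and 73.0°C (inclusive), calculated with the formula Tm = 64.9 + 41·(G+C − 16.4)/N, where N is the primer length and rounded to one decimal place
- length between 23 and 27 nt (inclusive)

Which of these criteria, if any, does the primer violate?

Base counts: A=5, T=4, G=7, C=9 (length 25).
GC clamp: 3' end CGG has 3 G/C ✓
Tm: Tm = 64.9 + 41·(16 − 16.4)/25 = 64.2°C ✓
length: length 25 ✓

Meets all criteria.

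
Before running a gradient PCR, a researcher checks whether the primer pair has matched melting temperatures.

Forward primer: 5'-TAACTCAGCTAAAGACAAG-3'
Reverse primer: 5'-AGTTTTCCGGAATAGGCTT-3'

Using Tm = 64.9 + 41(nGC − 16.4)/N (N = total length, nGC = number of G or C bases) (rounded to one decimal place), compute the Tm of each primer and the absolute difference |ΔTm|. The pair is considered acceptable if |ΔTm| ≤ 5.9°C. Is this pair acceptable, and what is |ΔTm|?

|ΔTm| = 2.2°C; the pair is acceptable.

Forward: G+C = 7, N = 19 → Tm = 64.9 + 41·(7 − 16.4)/19 = 44.6°C.
Reverse: G+C = 8, N = 19 → Tm = 64.9 + 41·(8 − 16.4)/19 = 46.8°C.
|ΔTm| = |44.6 − 46.8| = 2.2°C, ≤ 5.9°C.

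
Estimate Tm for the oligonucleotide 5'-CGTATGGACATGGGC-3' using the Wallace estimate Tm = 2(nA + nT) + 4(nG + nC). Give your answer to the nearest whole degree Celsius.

Base counts: A=3, T=3, G=6, C=3 (length 15).
Tm = 2·(3+3) + 4·(6+3) = 2·6 + 4·9 = 12 + 36 = 48°C.

48°C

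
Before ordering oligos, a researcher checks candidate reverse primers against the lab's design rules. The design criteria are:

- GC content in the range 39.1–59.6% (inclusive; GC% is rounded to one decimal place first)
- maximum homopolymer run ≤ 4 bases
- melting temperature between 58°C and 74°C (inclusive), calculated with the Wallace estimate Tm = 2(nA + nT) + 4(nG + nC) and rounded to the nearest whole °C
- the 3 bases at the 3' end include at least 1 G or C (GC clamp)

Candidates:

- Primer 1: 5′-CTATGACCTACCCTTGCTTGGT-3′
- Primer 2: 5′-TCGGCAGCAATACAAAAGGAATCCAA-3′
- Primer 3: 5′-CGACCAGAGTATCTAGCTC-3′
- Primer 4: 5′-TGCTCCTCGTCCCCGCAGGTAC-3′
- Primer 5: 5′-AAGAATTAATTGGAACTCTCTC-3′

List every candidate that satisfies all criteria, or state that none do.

Primer 1, Primer 2 and Primer 3.

Primer 1 (22 nt, A=3 T=8 G=4 C=7): GC 11/22 = 50.0% ✓; longest run = 3 ✓; Tm = 2·11 + 4·11 = 66°C ✓; 3' end GGT has 2 G/C ✓ — passes.
Primer 2 (26 nt, A=12 T=3 G=5 C=6): GC 11/26 = 42.3% ✓; longest run = 4 ✓; Tm = 2·15 + 4·11 = 74°C ✓; 3' end CAA has 1 G/C ✓ — passes.
Primer 3 (19 nt, A=5 T=4 G=4 C=6): GC 10/19 = 52.6% ✓; longest run = 2 ✓; Tm = 2·9 + 4·10 = 58°C ✓; 3' end CTC has 2 G/C ✓ — passes.
Primer 4 (22 nt, A=2 T=5 G=5 C=10): GC 15/22 = 68.2%, outside 39.1–59.6% ✗; longest run = 4 ✓; Tm = 2·7 + 4·15 = 74°C ✓; 3' end TAC has 1 G/C ✓ — fails.
Primer 5 (22 nt, A=8 T=7 G=3 C=4): GC 7/22 = 31.8%, outside 39.1–59.6% ✗; longest run = 2 ✓; Tm = 2·15 + 4·7 = 58°C ✓; 3' end CTC has 2 G/C ✓ — fails.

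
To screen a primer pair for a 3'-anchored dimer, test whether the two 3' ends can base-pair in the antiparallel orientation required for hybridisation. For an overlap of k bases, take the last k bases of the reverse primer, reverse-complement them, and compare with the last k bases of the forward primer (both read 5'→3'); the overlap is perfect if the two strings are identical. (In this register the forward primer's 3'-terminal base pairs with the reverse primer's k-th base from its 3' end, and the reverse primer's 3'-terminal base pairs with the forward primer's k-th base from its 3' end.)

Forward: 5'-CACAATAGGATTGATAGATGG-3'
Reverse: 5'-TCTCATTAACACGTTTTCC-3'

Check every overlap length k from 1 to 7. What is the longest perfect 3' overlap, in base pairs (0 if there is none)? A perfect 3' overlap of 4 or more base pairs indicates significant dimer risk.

Longest perfect overlap: 2 complementary base pairs; below the dimer-risk threshold (threshold 4).

Last 7 bases (5'→3') — forward …TAGATGG, reverse …GTTTTCC.
Reverse complement of the reverse primer's last 7 bases: GGAAAAC; its first k bases are the reverse complement of the reverse primer's last k bases, so a perfect k-base overlap needs the forward primer's last k bases to equal them.
Comparing (forward last k vs required): k=1: G vs G ✓; k=2: GG vs GG ✓; k=3: TGG vs GGA ✗; k=4: ATGG vs GGAA ✗; k=5: GATGG vs GGAAA ✗; k=6: AGATGG vs GGAAAA ✗; k=7: TAGATGG vs GGAAAAC ✗.
Perfect overlaps at k = 1, 2; the largest is 2.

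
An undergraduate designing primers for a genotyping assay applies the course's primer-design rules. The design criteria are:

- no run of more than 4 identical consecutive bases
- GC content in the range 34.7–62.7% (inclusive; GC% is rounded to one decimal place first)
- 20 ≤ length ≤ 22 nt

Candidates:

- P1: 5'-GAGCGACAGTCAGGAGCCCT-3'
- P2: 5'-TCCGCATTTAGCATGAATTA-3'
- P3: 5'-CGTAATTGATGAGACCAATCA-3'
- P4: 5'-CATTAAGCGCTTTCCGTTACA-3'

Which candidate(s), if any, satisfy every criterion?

P1 (20 nt, A=5 T=2 G=7 C=6): longest run = 3 ✓; GC 13/20 = 65.0%, outside 34.7–62.7% ✗; length 20 ✓ — fails.
P2 (20 nt, A=6 T=7 G=3 C=4): longest run = 3 ✓; GC 7/20 = 35.0% ✓; length 20 ✓ — passes.
P3 (21 nt, A=8 T=5 G=4 C=4): longest run = 2 ✓; GC 8/21 = 38.1% ✓; length 21 ✓ — passes.
P4 (21 nt, A=5 T=7 G=3 C=6): longest run = 3 ✓; GC 9/21 = 42.9% ✓; length 21 ✓ — passes.

P2, P3 and P4.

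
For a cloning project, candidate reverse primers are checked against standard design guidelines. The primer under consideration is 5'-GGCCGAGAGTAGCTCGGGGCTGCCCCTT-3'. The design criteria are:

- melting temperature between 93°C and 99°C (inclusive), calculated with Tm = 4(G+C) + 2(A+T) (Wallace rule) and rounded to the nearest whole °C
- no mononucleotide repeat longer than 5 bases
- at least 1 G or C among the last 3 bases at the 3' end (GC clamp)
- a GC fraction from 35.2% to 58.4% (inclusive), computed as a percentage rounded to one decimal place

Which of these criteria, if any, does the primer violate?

Base counts: A=3, T=5, G=11, C=9 (length 28).
Tm: Tm = 2·8 + 4·20 = 96°C ✓
homopolymer run: longest run = 4 ✓
GC clamp: 3' end CTT has 1 G/C ✓
GC content: GC 20/28 = 71.4%, outside 35.2–58.4% ✗

Fails: GC content.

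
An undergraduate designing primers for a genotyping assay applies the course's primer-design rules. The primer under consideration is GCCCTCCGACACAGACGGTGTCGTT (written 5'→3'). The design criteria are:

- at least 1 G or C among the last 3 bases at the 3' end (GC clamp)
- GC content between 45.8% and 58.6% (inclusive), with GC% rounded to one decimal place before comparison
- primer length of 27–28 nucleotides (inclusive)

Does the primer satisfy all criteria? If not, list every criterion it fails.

Fails: GC content, length.

Base counts: A=4, T=5, G=7, C=9 (length 25).
GC clamp: 3' end GTT has 1 G/C ✓
GC content: GC 16/25 = 64.0%, outside 45.8–58.6% ✗
length: length 25, outside 27–28 ✗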